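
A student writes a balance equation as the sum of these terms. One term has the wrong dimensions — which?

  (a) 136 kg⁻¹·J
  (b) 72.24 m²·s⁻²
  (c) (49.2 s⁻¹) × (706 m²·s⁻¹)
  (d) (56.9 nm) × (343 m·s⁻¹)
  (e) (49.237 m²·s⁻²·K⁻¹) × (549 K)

(d)

Work out the base dimensions of each:
  (a) J·kg⁻¹ = N·m·kg⁻¹ = m²·s⁻²
  (b) m²·s⁻²
  (c) [s⁻¹] · [m²·s⁻¹] = m²·s⁻²
  (d) [m] · [m·s⁻¹] = m²·s⁻¹
  (e) [m²·s⁻²·K⁻¹] · [K] = m²·s⁻²
All reduce to m²·s⁻² except (d), which is m²·s⁻¹.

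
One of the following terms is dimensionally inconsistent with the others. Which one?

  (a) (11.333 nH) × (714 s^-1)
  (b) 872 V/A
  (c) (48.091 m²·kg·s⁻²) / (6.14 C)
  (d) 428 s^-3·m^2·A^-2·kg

Expand each in SI base units:
  (a) [kg·m²·s⁻²·A⁻²] · [s⁻¹] = kg·m²·s⁻³·A⁻²
  (b) V·A⁻¹ = J·C⁻¹·A⁻¹ = kg·m²·s⁻³·A⁻²
  (c) [kg·m²·s⁻²] / [s·A] = kg·m²·s⁻³·A⁻¹
  (d) kg·m²·s⁻³·A⁻²
All reduce to kg·m²·s⁻³·A⁻² except (c), which is kg·m²·s⁻³·A⁻¹.

(c)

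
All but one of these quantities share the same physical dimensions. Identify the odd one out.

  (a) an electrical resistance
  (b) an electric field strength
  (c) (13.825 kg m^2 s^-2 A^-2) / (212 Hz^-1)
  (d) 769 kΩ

Reduce each to base SI dimensions:
  (a) [electrical resistance] = kg·m²·s⁻³·A⁻²
  (b) [electric field strength] = kg·m·s⁻³·A⁻¹
  (c) [kg·m²·s⁻²·A⁻²] / [s] = kg·m²·s⁻³·A⁻²
  (d) Ω = V·A⁻¹ = kg·m²·s⁻³·A⁻²
All reduce to kg·m²·s⁻³·A⁻² except (b), which is kg·m·s⁻³·A⁻¹.

(b)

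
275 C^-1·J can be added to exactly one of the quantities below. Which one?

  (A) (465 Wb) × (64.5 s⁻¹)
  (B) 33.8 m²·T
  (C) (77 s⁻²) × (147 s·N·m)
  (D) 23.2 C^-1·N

(A)

Reference: J·C⁻¹ = N·m·(s·A)⁻¹ = kg·m²·s⁻³·A⁻¹.
Each option:
  (A) [kg·m²·s⁻²·A⁻¹] · [s⁻¹] = kg·m²·s⁻³·A⁻¹  ← same
  (B) T·m² = Wb·m⁻²·m² = kg·m²·s⁻²·A⁻¹
  (C) [s⁻²] · [kg·m²·s⁻¹] = kg·m²·s⁻³
  (D) N·C⁻¹ = kg·m·s⁻²·(s·A)⁻¹ = kg·m·s⁻³·A⁻¹
Only (A) matches kg·m²·s⁻³·A⁻¹.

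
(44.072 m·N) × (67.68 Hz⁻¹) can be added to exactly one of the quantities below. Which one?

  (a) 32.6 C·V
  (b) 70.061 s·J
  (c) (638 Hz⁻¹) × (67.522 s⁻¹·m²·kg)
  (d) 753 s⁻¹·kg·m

(b)

Reference: [kg·m²·s⁻²] · [s] = kg·m²·s⁻¹.
Each option:
  (a) C·V = s·A·J·C⁻¹ = kg·m²·s⁻²
  (b) J·s = N·m·s = kg·m²·s⁻¹  ← same
  (c) [s] · [kg·m²·s⁻¹] = kg·m²
  (d) kg·m·s⁻¹
Only (b) matches kg·m²·s⁻¹.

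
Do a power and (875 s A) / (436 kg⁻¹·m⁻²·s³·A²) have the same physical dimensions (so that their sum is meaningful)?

No

In SI base units:
  a power:  [power] = kg·m²·s⁻³
  (875 s A) / (436 kg⁻¹·m⁻²·s³·A²):  [s·A] / [kg⁻¹·m⁻²·s³·A²] = kg·m²·s⁻²·A⁻¹
kg·m²·s⁻³ ≠ kg·m²·s⁻²·A⁻¹, so they cannot be added.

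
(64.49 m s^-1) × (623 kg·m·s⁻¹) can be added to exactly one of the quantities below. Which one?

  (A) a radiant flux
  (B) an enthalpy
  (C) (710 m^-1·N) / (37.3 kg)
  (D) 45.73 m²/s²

(B)

Reference: [m·s⁻¹] · [kg·m·s⁻¹] = kg·m²·s⁻².
Each option:
  (A) [radiant flux] = kg·m²·s⁻³
  (B) [enthalpy] = kg·m²·s⁻²  ← same
  (C) [kg·s⁻²] / [kg] = s⁻²
  (D) m²·s⁻²
Only (B) matches kg·m²·s⁻².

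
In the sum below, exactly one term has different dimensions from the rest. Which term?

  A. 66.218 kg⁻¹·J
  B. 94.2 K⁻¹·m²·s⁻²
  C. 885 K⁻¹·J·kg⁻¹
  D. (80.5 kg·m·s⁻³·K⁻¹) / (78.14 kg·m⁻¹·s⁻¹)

A.

In SI base units:
  A. J·kg⁻¹ = N·m·kg⁻¹ = m²·s⁻²
  B. m²·s⁻²·K⁻¹
  C. J·kg⁻¹·K⁻¹ = N·m·kg⁻¹·K⁻¹ = m²·s⁻²·K⁻¹
  D. [kg·m·s⁻³·K⁻¹] / [kg·m⁻¹·s⁻¹] = m²·s⁻²·K⁻¹
All reduce to m²·s⁻²·K⁻¹ except A., which is m²·s⁻².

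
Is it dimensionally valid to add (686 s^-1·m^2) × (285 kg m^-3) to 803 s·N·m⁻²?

In SI base units:
  (686 s^-1·m^2) × (285 kg m^-3):  [m²·s⁻¹] · [kg·m⁻³] = kg·m⁻¹·s⁻¹
  803 s·N·m⁻²:  N·s·m⁻² = kg·m·s⁻²·s·m⁻² = kg·m⁻¹·s⁻¹
Both are kg·m⁻¹·s⁻¹, so they have the same dimensions and can be added.

Yes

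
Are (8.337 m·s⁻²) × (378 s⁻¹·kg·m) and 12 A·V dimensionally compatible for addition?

Dimensions:
  (8.337 m·s⁻²) × (378 s⁻¹·kg·m):  [m·s⁻²] · [kg·m·s⁻¹] = kg·m²·s⁻³
  12 A·V:  V·A = J·C⁻¹·A = kg·m²·s⁻³
Both are kg·m²·s⁻³, so they have the same dimensions and can be added.

Yes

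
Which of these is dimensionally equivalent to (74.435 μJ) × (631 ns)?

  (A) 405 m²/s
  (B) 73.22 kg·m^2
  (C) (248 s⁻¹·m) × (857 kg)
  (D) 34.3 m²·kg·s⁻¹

(D)

Reference: [kg·m²·s⁻²] · [s] = kg·m²·s⁻¹.
Each option:
  (A) m²·s⁻¹
  (B) kg·m²
  (C) [m·s⁻¹] · [kg] = kg·m·s⁻¹
  (D) kg·m²·s⁻¹  ← same
Only (D) matches kg·m²·s⁻¹.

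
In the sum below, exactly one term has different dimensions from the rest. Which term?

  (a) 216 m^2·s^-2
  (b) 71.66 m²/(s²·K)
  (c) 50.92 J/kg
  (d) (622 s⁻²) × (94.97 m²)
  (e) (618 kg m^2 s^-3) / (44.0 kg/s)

(b)

Work out the base dimensions of each:
  (a) m²·s⁻²
  (b) m²·s⁻²·K⁻¹
  (c) J·kg⁻¹ = N·m·kg⁻¹ = m²·s⁻²
  (d) [s⁻²] · [m²] = m²·s⁻²
  (e) [kg·m²·s⁻³] / [kg·s⁻¹] = m²·s⁻²
All reduce to m²·s⁻² except (b), which is m²·s⁻²·K⁻¹.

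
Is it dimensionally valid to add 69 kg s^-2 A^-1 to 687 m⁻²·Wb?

Yes

Work out the base dimensions of each:
  69 kg s^-2 A^-1:  kg·s⁻²·A⁻¹
  687 m⁻²·Wb:  Wb·m⁻² = V·s·m⁻² = kg·s⁻²·A⁻¹
Both are kg·s⁻²·A⁻¹, so they have the same dimensions and can be added.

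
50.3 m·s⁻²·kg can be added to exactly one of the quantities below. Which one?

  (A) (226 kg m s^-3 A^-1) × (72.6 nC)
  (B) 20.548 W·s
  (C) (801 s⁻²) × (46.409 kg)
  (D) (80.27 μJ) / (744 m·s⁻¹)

(A)

Reference: kg·m·s⁻².
Each option:
  (A) [kg·m·s⁻³·A⁻¹] · [s·A] = kg·m·s⁻²  ← same
  (B) W·s = J·s⁻¹·s = kg·m²·s⁻²
  (C) [s⁻²] · [kg] = kg·s⁻²
  (D) [kg·m²·s⁻²] / [m·s⁻¹] = kg·m·s⁻¹
Only (A) matches kg·m·s⁻².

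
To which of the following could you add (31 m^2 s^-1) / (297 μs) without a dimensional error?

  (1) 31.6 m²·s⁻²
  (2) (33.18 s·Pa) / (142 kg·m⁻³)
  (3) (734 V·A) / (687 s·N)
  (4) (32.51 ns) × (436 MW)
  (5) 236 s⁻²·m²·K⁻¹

Reference: [m²·s⁻¹] / [s] = m²·s⁻².
Each option:
  (1) m²·s⁻²  ← same
  (2) [kg·m⁻¹·s⁻¹] / [kg·m⁻³] = m²·s⁻¹
  (3) [kg·m²·s⁻³] / [kg·m·s⁻¹] = m·s⁻²
  (4) [s] · [kg·m²·s⁻³] = kg·m²·s⁻²
  (5) m²·s⁻²·K⁻¹
Only (1) matches m²·s⁻².

(1)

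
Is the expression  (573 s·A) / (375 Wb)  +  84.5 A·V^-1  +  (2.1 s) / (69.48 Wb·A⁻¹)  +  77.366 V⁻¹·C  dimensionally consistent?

Dimensions:
  (573 s·A) / (375 Wb):  [s·A] / [kg·m²·s⁻²·A⁻¹] = kg⁻¹·m⁻²·s³·A²
  84.5 A·V^-1:  A·V⁻¹ = A·(J·C⁻¹)⁻¹ = kg⁻¹·m⁻²·s³·A²
  (2.1 s) / (69.48 Wb·A⁻¹):  [s] / [kg·m²·s⁻²·A⁻²] = kg⁻¹·m⁻²·s³·A²
  77.366 V⁻¹·C:  C·V⁻¹ = s·A·(J·C⁻¹)⁻¹ = kg⁻¹·m⁻²·s⁴·A²
The terms do not share a single dimension (kg⁻¹·m⁻²·s³·A² vs kg⁻¹·m⁻²·s⁴·A²).

No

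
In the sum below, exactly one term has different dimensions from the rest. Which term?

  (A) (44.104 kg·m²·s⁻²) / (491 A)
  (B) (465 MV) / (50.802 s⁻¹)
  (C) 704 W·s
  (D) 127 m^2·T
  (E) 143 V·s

(C)

Reduce each to base SI dimensions:
  (A) [kg·m²·s⁻²] / [A] = kg·m²·s⁻²·A⁻¹
  (B) [kg·m²·s⁻³·A⁻¹] / [s⁻¹] = kg·m²·s⁻²·A⁻¹
  (C) W·s = J·s⁻¹·s = kg·m²·s⁻²
  (D) T·m² = Wb·m⁻²·m² = kg·m²·s⁻²·A⁻¹
  (E) V·s = J·C⁻¹·s = kg·m²·s⁻²·A⁻¹
All reduce to kg·m²·s⁻²·A⁻¹ except (C), which is kg·m²·s⁻².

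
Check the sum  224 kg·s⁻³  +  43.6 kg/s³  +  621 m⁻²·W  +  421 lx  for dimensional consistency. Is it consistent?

In SI base units:
  224 kg·s⁻³:  kg·s⁻³
  43.6 kg/s³:  kg·s⁻³
  621 m⁻²·W:  W·m⁻² = J·s⁻¹·m⁻² = kg·s⁻³
  421 lx:  lx = lm·m⁻² = m⁻²·cd
The terms do not share a single dimension (kg·s⁻³ vs m⁻²·cd).

No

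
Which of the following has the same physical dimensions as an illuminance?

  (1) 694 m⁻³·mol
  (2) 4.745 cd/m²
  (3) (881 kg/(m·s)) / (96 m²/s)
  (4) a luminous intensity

Reference: [illuminance] = m⁻²·cd.
Each option:
  (1) m⁻³·mol
  (2) cd·m⁻² = m⁻²·cd  ← same
  (3) [kg·m⁻¹·s⁻¹] / [m²·s⁻¹] = kg·m⁻³
  (4) [luminous intensity] = cd
Only (2) matches m⁻²·cd.

(2)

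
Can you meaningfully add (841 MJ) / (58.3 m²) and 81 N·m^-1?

Work out the base dimensions of each:
  (841 MJ) / (58.3 m²):  [kg·m²·s⁻²] / [m²] = kg·s⁻²
  81 N·m^-1:  N·m⁻¹ = kg·m·s⁻²·m⁻¹ = kg·s⁻²
Both are kg·s⁻², so they have the same dimensions and can be added.

Yes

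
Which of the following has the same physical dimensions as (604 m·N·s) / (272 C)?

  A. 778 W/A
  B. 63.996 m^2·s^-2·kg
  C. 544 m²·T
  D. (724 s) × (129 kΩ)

C.

Reference: [kg·m²·s⁻¹] / [s·A] = kg·m²·s⁻²·A⁻¹.
Each option:
  A. W·A⁻¹ = J·s⁻¹·A⁻¹ = kg·m²·s⁻³·A⁻¹
  B. kg·m²·s⁻²
  C. T·m² = Wb·m⁻²·m² = kg·m²·s⁻²·A⁻¹  ← same
  D. [s] · [kg·m²·s⁻³·A⁻²] = kg·m²·s⁻²·A⁻²
Only C. matches kg·m²·s⁻²·A⁻¹.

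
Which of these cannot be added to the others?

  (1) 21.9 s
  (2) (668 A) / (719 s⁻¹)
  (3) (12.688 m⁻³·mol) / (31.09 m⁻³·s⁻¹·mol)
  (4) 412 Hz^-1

(2)

Dimensions:
  (1) s
  (2) [A] / [s⁻¹] = s·A
  (3) [m⁻³·mol] / [m⁻³·s⁻¹·mol] = s
  (4) Hz⁻¹ = (s⁻¹)⁻¹ = s
All reduce to s except (2), which is s·A.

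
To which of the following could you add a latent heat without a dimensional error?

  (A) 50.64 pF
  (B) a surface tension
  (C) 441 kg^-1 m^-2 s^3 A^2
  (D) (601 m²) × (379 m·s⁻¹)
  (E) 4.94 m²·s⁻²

Reference: [latent heat] = m²·s⁻².
Each option:
  (A) F = C·V⁻¹ = kg⁻¹·m⁻²·s⁴·A²
  (B) [surface tension] = kg·s⁻²
  (C) kg⁻¹·m⁻²·s³·A²
  (D) [m²] · [m·s⁻¹] = m³·s⁻¹
  (E) m²·s⁻²  ← same
Only (E) matches m²·s⁻².

(E)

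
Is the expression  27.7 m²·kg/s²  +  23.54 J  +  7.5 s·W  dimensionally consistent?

Yes

In SI base units:
  27.7 m²·kg/s²:  kg·m²·s⁻²
  23.54 J:  J = N·m = kg·m²·s⁻²
  7.5 s·W:  W·s = J·s⁻¹·s = kg·m²·s⁻²
Every term reduces to kg·m²·s⁻².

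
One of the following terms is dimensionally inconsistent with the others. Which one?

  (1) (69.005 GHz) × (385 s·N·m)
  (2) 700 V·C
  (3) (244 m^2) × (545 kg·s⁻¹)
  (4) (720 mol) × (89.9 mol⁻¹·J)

(3)

Reduce each to base SI dimensions:
  (1) [s⁻¹] · [kg·m²·s⁻¹] = kg·m²·s⁻²
  (2) C·V = s·A·J·C⁻¹ = kg·m²·s⁻²
  (3) [m²] · [kg·s⁻¹] = kg·m²·s⁻¹
  (4) [mol] · [kg·m²·s⁻²·mol⁻¹] = kg·m²·s⁻²
All reduce to kg·m²·s⁻² except (3), which is kg·m²·s⁻¹.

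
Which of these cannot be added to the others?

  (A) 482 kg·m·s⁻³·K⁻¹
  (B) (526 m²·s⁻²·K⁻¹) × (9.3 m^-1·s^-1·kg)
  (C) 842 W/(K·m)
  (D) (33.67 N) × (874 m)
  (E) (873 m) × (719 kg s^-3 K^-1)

(D)

In SI base units:
  (A) kg·m·s⁻³·K⁻¹
  (B) [m²·s⁻²·K⁻¹] · [kg·m⁻¹·s⁻¹] = kg·m·s⁻³·K⁻¹
  (C) W·m⁻¹·K⁻¹ = J·s⁻¹·m⁻¹·K⁻¹ = kg·m·s⁻³·K⁻¹
  (D) [kg·m·s⁻²] · [m] = kg·m²·s⁻²
  (E) [m] · [kg·s⁻³·K⁻¹] = kg·m·s⁻³·K⁻¹
All reduce to kg·m·s⁻³·K⁻¹ except (D), which is kg·m²·s⁻².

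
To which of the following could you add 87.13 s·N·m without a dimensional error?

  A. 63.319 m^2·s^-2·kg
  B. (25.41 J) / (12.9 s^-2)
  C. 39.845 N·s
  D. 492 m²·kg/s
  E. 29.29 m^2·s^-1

D.

Reference: N·m·s = kg·m·s⁻²·m·s = kg·m²·s⁻¹.
Each option:
  A. kg·m²·s⁻²
  B. [kg·m²·s⁻²] / [s⁻²] = kg·m²
  C. N·s = kg·m·s⁻²·s = kg·m·s⁻¹
  D. kg·m²·s⁻¹  ← same
  E. m²·s⁻¹
Only D. matches kg·m²·s⁻¹.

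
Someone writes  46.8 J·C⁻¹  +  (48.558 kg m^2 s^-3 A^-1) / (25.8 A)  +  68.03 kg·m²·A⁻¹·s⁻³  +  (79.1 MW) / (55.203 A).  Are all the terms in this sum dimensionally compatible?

No

Dimensions:
  46.8 J·C⁻¹:  J·C⁻¹ = N·m·(s·A)⁻¹ = kg·m²·s⁻³·A⁻¹
  (48.558 kg m^2 s^-3 A^-1) / (25.8 A):  [kg·m²·s⁻³·A⁻¹] / [A] = kg·m²·s⁻³·A⁻²
  68.03 kg·m²·A⁻¹·s⁻³:  kg·m²·s⁻³·A⁻¹
  (79.1 MW) / (55.203 A):  [kg·m²·s⁻³] / [A] = kg·m²·s⁻³·A⁻¹
The terms do not share a single dimension (kg·m²·s⁻³·A⁻² vs kg·m²·s⁻³·A⁻¹).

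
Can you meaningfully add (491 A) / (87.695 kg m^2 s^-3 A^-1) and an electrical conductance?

Work out the base dimensions of each:
  (491 A) / (87.695 kg m^2 s^-3 A^-1):  [A] / [kg·m²·s⁻³·A⁻¹] = kg⁻¹·m⁻²·s³·A²
  an electrical conductance:  [electrical conductance] = kg⁻¹·m⁻²·s³·A²
Both are kg⁻¹·m⁻²·s³·A², so they have the same dimensions and can be added.

Yes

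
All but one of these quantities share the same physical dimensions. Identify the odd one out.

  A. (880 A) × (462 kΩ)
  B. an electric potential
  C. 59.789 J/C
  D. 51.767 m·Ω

In SI base units:
  A. [A] · [kg·m²·s⁻³·A⁻²] = kg·m²·s⁻³·A⁻¹
  B. [electric potential] = kg·m²·s⁻³·A⁻¹
  C. J·C⁻¹ = N·m·(s·A)⁻¹ = kg·m²·s⁻³·A⁻¹
  D. Ω·m = V·A⁻¹·m = kg·m³·s⁻³·A⁻²
All reduce to kg·m²·s⁻³·A⁻¹ except D., which is kg·m³·s⁻³·A⁻².

D.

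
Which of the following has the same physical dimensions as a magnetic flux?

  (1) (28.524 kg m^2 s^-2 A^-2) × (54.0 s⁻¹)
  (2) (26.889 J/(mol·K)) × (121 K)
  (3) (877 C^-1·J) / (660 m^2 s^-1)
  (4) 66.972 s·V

(4)

Reference: [magnetic flux] = kg·m²·s⁻²·A⁻¹.
Each option:
  (1) [kg·m²·s⁻²·A⁻²] · [s⁻¹] = kg·m²·s⁻³·A⁻²
  (2) [kg·m²·s⁻²·K⁻¹·mol⁻¹] · [K] = kg·m²·s⁻²·mol⁻¹
  (3) [kg·m²·s⁻³·A⁻¹] / [m²·s⁻¹] = kg·s⁻²·A⁻¹
  (4) V·s = J·C⁻¹·s = kg·m²·s⁻²·A⁻¹  ← same
Only (4) matches kg·m²·s⁻²·A⁻¹.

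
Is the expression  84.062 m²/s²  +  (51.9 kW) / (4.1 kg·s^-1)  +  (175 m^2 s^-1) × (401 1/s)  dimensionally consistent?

Expand each in SI base units:
  84.062 m²/s²:  m²·s⁻²
  (51.9 kW) / (4.1 kg·s^-1):  [kg·m²·s⁻³] / [kg·s⁻¹] = m²·s⁻²
  (175 m^2 s^-1) × (401 1/s):  [m²·s⁻¹] · [s⁻¹] = m²·s⁻²
Every term reduces to m²·s⁻².

Yes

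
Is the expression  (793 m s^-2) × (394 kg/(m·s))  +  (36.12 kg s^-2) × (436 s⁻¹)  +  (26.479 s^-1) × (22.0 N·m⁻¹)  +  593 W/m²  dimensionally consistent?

Dimensions:
  (793 m s^-2) × (394 kg/(m·s)):  [m·s⁻²] · [kg·m⁻¹·s⁻¹] = kg·s⁻³
  (36.12 kg s^-2) × (436 s⁻¹):  [kg·s⁻²] · [s⁻¹] = kg·s⁻³
  (26.479 s^-1) × (22.0 N·m⁻¹):  [s⁻¹] · [kg·s⁻²] = kg·s⁻³
  593 W/m²:  W·m⁻² = J·s⁻¹·m⁻² = kg·s⁻³
Every term reduces to kg·s⁻³.

Yes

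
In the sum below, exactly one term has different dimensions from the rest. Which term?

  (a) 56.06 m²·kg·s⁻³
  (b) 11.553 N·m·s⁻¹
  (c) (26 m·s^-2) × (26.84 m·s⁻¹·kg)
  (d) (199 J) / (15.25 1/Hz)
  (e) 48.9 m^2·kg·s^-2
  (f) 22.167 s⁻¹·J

(e)

In SI base units:
  (a) kg·m²·s⁻³
  (b) N·m·s⁻¹ = kg·m·s⁻²·m·s⁻¹ = kg·m²·s⁻³
  (c) [m·s⁻²] · [kg·m·s⁻¹] = kg·m²·s⁻³
  (d) [kg·m²·s⁻²] / [s] = kg·m²·s⁻³
  (e) kg·m²·s⁻²
  (f) J·s⁻¹ = N·m·s⁻¹ = kg·m²·s⁻³
All reduce to kg·m²·s⁻³ except (e), which is kg·m²·s⁻².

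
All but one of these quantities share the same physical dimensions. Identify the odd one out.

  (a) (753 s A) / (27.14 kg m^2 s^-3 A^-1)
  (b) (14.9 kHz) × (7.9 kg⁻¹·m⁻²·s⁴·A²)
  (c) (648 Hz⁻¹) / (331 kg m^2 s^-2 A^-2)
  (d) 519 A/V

(a)

In SI base units:
  (a) [s·A] / [kg·m²·s⁻³·A⁻¹] = kg⁻¹·m⁻²·s⁴·A²
  (b) [s⁻¹] · [kg⁻¹·m⁻²·s⁴·A²] = kg⁻¹·m⁻²·s³·A²
  (c) [s] / [kg·m²·s⁻²·A⁻²] = kg⁻¹·m⁻²·s³·A²
  (d) A·V⁻¹ = A·(J·C⁻¹)⁻¹ = kg⁻¹·m⁻²·s³·A²
All reduce to kg⁻¹·m⁻²·s³·A² except (a), which is kg⁻¹·m⁻²·s⁴·A².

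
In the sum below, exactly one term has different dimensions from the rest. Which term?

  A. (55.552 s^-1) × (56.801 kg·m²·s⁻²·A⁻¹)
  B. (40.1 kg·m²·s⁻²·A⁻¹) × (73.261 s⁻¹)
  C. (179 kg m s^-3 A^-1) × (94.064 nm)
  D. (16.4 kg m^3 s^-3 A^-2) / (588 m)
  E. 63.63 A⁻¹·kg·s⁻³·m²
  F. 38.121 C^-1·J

D.

Expand each in SI base units:
  A. [s⁻¹] · [kg·m²·s⁻²·A⁻¹] = kg·m²·s⁻³·A⁻¹
  B. [kg·m²·s⁻²·A⁻¹] · [s⁻¹] = kg·m²·s⁻³·A⁻¹
  C. [kg·m·s⁻³·A⁻¹] · [m] = kg·m²·s⁻³·A⁻¹
  D. [kg·m³·s⁻³·A⁻²] / [m] = kg·m²·s⁻³·A⁻²
  E. kg·m²·s⁻³·A⁻¹
  F. J·C⁻¹ = N·m·(s·A)⁻¹ = kg·m²·s⁻³·A⁻¹
All reduce to kg·m²·s⁻³·A⁻¹ except D., which is kg·m²·s⁻³·A⁻².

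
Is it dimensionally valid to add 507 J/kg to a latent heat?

Work out the base dimensions of each:
  507 J/kg:  J·kg⁻¹ = N·m·kg⁻¹ = m²·s⁻²
  a latent heat:  [latent heat] = m²·s⁻²
Both are m²·s⁻², so they have the same dimensions and can be added.

Yes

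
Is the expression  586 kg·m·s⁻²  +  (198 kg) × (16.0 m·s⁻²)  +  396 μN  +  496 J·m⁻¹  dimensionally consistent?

Yes

Work out the base dimensions of each:
  586 kg·m·s⁻²:  kg·m·s⁻²
  (198 kg) × (16.0 m·s⁻²):  [kg] · [m·s⁻²] = kg·m·s⁻²
  396 μN:  N = kg·m·s⁻²
  496 J·m⁻¹:  J·m⁻¹ = N·m·m⁻¹ = kg·m·s⁻²
Every term reduces to kg·m·s⁻².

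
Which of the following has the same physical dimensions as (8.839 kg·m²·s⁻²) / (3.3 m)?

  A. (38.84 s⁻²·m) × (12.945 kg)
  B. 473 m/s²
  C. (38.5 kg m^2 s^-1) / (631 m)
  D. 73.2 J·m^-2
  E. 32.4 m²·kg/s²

A.

Reference: [kg·m²·s⁻²] / [m] = kg·m·s⁻².
Each option:
  A. [m·s⁻²] · [kg] = kg·m·s⁻²  ← same
  B. m·s⁻²
  C. [kg·m²·s⁻¹] / [m] = kg·m·s⁻¹
  D. J·m⁻² = N·m·m⁻² = kg·s⁻²
  E. kg·m²·s⁻²
Only A. matches kg·m·s⁻².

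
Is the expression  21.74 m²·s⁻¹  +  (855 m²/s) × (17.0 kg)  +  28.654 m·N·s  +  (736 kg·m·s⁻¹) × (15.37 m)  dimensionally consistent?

No

In SI base units:
  21.74 m²·s⁻¹:  m²·s⁻¹
  (855 m²/s) × (17.0 kg):  [m²·s⁻¹] · [kg] = kg·m²·s⁻¹
  28.654 m·N·s:  N·m·s = kg·m·s⁻²·m·s = kg·m²·s⁻¹
  (736 kg·m·s⁻¹) × (15.37 m):  [kg·m·s⁻¹] · [m] = kg·m²·s⁻¹
The terms do not share a single dimension (kg·m²·s⁻¹ vs m²·s⁻¹).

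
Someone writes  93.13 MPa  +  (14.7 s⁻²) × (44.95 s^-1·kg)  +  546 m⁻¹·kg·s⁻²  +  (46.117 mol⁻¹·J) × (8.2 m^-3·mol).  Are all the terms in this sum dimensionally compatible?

Reduce each to base SI dimensions:
  93.13 MPa:  Pa = N·m⁻² = kg·m⁻¹·s⁻²
  (14.7 s⁻²) × (44.95 s^-1·kg):  [s⁻²] · [kg·s⁻¹] = kg·s⁻³
  546 m⁻¹·kg·s⁻²:  kg·m⁻¹·s⁻²
  (46.117 mol⁻¹·J) × (8.2 m^-3·mol):  [kg·m²·s⁻²·mol⁻¹] · [m⁻³·mol] = kg·m⁻¹·s⁻²
The terms do not share a single dimension (kg·m⁻¹·s⁻² vs kg·s⁻³).

No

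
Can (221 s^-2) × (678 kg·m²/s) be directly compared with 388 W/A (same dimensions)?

No

In SI base units:
  (221 s^-2) × (678 kg·m²/s):  [s⁻²] · [kg·m²·s⁻¹] = kg·m²·s⁻³
  388 W/A:  W·A⁻¹ = J·s⁻¹·A⁻¹ = kg·m²·s⁻³·A⁻¹
kg·m²·s⁻³ ≠ kg·m²·s⁻³·A⁻¹, so they cannot be added.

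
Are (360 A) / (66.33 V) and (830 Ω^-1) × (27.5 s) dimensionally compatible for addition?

No

Work out the base dimensions of each:
  (360 A) / (66.33 V):  [A] / [kg·m²·s⁻³·A⁻¹] = kg⁻¹·m⁻²·s³·A²
  (830 Ω^-1) × (27.5 s):  [kg⁻¹·m⁻²·s³·A²] · [s] = kg⁻¹·m⁻²·s⁴·A²
kg⁻¹·m⁻²·s³·A² ≠ kg⁻¹·m⁻²·s⁴·A², so they cannot be added.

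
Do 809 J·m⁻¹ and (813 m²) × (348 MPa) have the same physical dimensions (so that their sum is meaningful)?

Yes

Dimensions:
  809 J·m⁻¹:  J·m⁻¹ = N·m·m⁻¹ = kg·m·s⁻²
  (813 m²) × (348 MPa):  [m²] · [kg·m⁻¹·s⁻²] = kg·m·s⁻²
Both are kg·m·s⁻², so they have the same dimensions and can be added.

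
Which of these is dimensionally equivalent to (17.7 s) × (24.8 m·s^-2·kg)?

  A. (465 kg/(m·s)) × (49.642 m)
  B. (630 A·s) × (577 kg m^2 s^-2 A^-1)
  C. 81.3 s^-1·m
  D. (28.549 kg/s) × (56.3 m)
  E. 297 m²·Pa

D.

Reference: [s] · [kg·m·s⁻²] = kg·m·s⁻¹.
Each option:
  A. [kg·m⁻¹·s⁻¹] · [m] = kg·s⁻¹
  B. [s·A] · [kg·m²·s⁻²·A⁻¹] = kg·m²·s⁻¹
  C. m·s⁻¹
  D. [kg·s⁻¹] · [m] = kg·m·s⁻¹  ← same
  E. Pa·m² = N·m⁻²·m² = kg·m·s⁻²
Only D. matches kg·m·s⁻¹.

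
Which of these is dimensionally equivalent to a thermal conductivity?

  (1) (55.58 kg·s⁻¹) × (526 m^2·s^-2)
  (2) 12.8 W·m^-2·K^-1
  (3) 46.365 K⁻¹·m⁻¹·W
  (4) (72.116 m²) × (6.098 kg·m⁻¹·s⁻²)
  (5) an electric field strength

Reference: [thermal conductivity] = kg·m·s⁻³·K⁻¹.
Each option:
  (1) [kg·s⁻¹] · [m²·s⁻²] = kg·m²·s⁻³
  (2) W·m⁻²·K⁻¹ = J·s⁻¹·m⁻²·K⁻¹ = kg·s⁻³·K⁻¹
  (3) W·m⁻¹·K⁻¹ = J·s⁻¹·m⁻¹·K⁻¹ = kg·m·s⁻³·K⁻¹  ← same
  (4) [m²] · [kg·m⁻¹·s⁻²] = kg·m·s⁻²
  (5) [electric field strength] = kg·m·s⁻³·A⁻¹
Only (3) matches kg·m·s⁻³·K⁻¹.

(3)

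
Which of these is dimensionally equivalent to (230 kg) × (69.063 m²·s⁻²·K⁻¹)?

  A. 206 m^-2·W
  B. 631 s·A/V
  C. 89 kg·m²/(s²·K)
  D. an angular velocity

Reference: [kg] · [m²·s⁻²·K⁻¹] = kg·m²·s⁻²·K⁻¹.
Each option:
  A. W·m⁻² = J·s⁻¹·m⁻² = kg·s⁻³
  B. A·s·V⁻¹ = A·s·(J·C⁻¹)⁻¹ = kg⁻¹·m⁻²·s⁴·A²
  C. kg·m²·s⁻²·K⁻¹  ← same
  D. [angular velocity] = s⁻¹
Only C. matches kg·m²·s⁻²·K⁻¹.

C.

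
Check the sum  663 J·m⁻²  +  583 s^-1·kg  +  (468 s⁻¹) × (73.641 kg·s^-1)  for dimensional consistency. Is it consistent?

No

Expand each in SI base units:
  663 J·m⁻²:  J·m⁻² = N·m·m⁻² = kg·s⁻²
  583 s^-1·kg:  kg·s⁻¹
  (468 s⁻¹) × (73.641 kg·s^-1):  [s⁻¹] · [kg·s⁻¹] = kg·s⁻²
The terms do not share a single dimension (kg·s⁻² vs kg·s⁻¹).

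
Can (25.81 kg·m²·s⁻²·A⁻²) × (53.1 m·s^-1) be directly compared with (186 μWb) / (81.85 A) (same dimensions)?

No

Reduce each to base SI dimensions:
  (25.81 kg·m²·s⁻²·A⁻²) × (53.1 m·s^-1):  [kg·m²·s⁻²·A⁻²] · [m·s⁻¹] = kg·m³·s⁻³·A⁻²
  (186 μWb) / (81.85 A):  [kg·m²·s⁻²·A⁻¹] / [A] = kg·m²·s⁻²·A⁻²
kg·m³·s⁻³·A⁻² ≠ kg·m²·s⁻²·A⁻², so they cannot be added.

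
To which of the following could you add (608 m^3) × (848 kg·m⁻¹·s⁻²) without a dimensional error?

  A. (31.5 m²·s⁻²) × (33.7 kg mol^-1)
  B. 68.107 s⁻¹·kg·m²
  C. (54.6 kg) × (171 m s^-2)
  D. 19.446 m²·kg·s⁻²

D.

Reference: [m³] · [kg·m⁻¹·s⁻²] = kg·m²·s⁻².
Each option:
  A. [m²·s⁻²] · [kg·mol⁻¹] = kg·m²·s⁻²·mol⁻¹
  B. kg·m²·s⁻¹
  C. [kg] · [m·s⁻²] = kg·m·s⁻²
  D. kg·m²·s⁻²  ← same
Only D. matches kg·m²·s⁻².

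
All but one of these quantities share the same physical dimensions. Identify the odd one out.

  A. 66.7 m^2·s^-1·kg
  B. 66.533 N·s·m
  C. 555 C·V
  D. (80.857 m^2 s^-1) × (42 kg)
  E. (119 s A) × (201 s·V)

In SI base units:
  A. kg·m²·s⁻¹
  B. N·m·s = kg·m·s⁻²·m·s = kg·m²·s⁻¹
  C. C·V = s·A·J·C⁻¹ = kg·m²·s⁻²
  D. [m²·s⁻¹] · [kg] = kg·m²·s⁻¹
  E. [s·A] · [kg·m²·s⁻²·A⁻¹] = kg·m²·s⁻¹
All reduce to kg·m²·s⁻¹ except C., which is kg·m²·s⁻².

C.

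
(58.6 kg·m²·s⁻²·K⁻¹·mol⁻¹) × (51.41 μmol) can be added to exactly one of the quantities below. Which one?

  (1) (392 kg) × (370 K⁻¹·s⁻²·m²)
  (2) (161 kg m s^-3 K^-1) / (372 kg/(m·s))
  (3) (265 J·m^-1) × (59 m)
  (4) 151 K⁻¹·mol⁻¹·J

Reference: [kg·m²·s⁻²·K⁻¹·mol⁻¹] · [mol] = kg·m²·s⁻²·K⁻¹.
Each option:
  (1) [kg] · [m²·s⁻²·K⁻¹] = kg·m²·s⁻²·K⁻¹  ← same
  (2) [kg·m·s⁻³·K⁻¹] / [kg·m⁻¹·s⁻¹] = m²·s⁻²·K⁻¹
  (3) [kg·m·s⁻²] · [m] = kg·m²·s⁻²
  (4) J·mol⁻¹·K⁻¹ = N·m·mol⁻¹·K⁻¹ = kg·m²·s⁻²·K⁻¹·mol⁻¹
Only (1) matches kg·m²·s⁻²·K⁻¹.

(1)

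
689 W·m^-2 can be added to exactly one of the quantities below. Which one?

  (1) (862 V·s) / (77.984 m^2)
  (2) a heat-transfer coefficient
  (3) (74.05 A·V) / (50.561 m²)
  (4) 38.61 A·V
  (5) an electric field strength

Reference: W·m⁻² = J·s⁻¹·m⁻² = kg·s⁻³.
Each option:
  (1) [kg·m²·s⁻²·A⁻¹] / [m²] = kg·s⁻²·A⁻¹
  (2) [heat-transfer coefficient] = kg·s⁻³·K⁻¹
  (3) [kg·m²·s⁻³] / [m²] = kg·s⁻³  ← same
  (4) V·A = J·C⁻¹·A = kg·m²·s⁻³
  (5) [electric field strength] = kg·m·s⁻³·A⁻¹
Only (3) matches kg·s⁻³.

(3)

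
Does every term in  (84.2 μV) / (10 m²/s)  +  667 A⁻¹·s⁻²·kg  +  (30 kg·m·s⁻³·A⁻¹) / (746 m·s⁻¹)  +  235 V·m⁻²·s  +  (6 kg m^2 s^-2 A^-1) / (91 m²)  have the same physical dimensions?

Work out the base dimensions of each:
  (84.2 μV) / (10 m²/s):  [kg·m²·s⁻³·A⁻¹] / [m²·s⁻¹] = kg·s⁻²·A⁻¹
  667 A⁻¹·s⁻²·kg:  kg·s⁻²·A⁻¹
  (30 kg·m·s⁻³·A⁻¹) / (746 m·s⁻¹):  [kg·m·s⁻³·A⁻¹] / [m·s⁻¹] = kg·s⁻²·A⁻¹
  235 V·m⁻²·s:  V·s·m⁻² = J·C⁻¹·s·m⁻² = kg·s⁻²·A⁻¹
  (6 kg m^2 s^-2 A^-1) / (91 m²):  [kg·m²·s⁻²·A⁻¹] / [m²] = kg·s⁻²·A⁻¹
Every term reduces to kg·s⁻²·A⁻¹.

Yes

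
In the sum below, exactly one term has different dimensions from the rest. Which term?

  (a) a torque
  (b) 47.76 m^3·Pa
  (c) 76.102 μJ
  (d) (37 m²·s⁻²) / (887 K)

Work out the base dimensions of each:
  (a) [torque] = kg·m²·s⁻²
  (b) Pa·m³ = N·m⁻²·m³ = kg·m²·s⁻²
  (c) J = N·m = kg·m²·s⁻²
  (d) [m²·s⁻²] / [K] = m²·s⁻²·K⁻¹
All reduce to kg·m²·s⁻² except (d), which is m²·s⁻²·K⁻¹.

(d)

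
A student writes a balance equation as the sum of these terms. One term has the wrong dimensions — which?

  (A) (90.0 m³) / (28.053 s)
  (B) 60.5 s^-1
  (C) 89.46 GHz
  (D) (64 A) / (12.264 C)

In SI base units:
  (A) [m³] / [s] = m³·s⁻¹
  (B) s⁻¹
  (C) Hz = s⁻¹
  (D) [A] / [s·A] = s⁻¹
All reduce to s⁻¹ except (A), which is m³·s⁻¹.

(A)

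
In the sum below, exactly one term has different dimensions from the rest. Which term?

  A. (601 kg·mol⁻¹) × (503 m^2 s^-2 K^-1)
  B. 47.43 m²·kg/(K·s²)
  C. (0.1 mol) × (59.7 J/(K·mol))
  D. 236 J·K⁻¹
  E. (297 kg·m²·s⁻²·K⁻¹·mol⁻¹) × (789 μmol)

Reduce each to base SI dimensions:
  A. [kg·mol⁻¹] · [m²·s⁻²·K⁻¹] = kg·m²·s⁻²·K⁻¹·mol⁻¹
  B. kg·m²·s⁻²·K⁻¹
  C. [mol] · [kg·m²·s⁻²·K⁻¹·mol⁻¹] = kg·m²·s⁻²·K⁻¹
  D. J·K⁻¹ = N·m·K⁻¹ = kg·m²·s⁻²·K⁻¹
  E. [kg·m²·s⁻²·K⁻¹·mol⁻¹] · [mol] = kg·m²·s⁻²·K⁻¹
All reduce to kg·m²·s⁻²·K⁻¹ except A., which is kg·m²·s⁻²·K⁻¹·mol⁻¹.

A.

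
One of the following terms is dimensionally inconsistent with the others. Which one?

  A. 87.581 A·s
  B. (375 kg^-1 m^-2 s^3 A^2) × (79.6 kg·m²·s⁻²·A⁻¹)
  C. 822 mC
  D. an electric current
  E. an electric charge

D.

Work out the base dimensions of each:
  A. A·s = s·A
  B. [kg⁻¹·m⁻²·s³·A²] · [kg·m²·s⁻²·A⁻¹] = s·A
  C. C = s·A
  D. [electric current] = A
  E. [electric charge] = s·A
All reduce to s·A except D., which is A.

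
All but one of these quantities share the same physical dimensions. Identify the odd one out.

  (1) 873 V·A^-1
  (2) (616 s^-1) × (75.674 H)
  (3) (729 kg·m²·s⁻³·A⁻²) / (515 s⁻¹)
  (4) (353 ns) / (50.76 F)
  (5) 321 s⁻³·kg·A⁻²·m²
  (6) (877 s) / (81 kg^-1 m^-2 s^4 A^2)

(3)

Expand each in SI base units:
  (1) V·A⁻¹ = J·C⁻¹·A⁻¹ = kg·m²·s⁻³·A⁻²
  (2) [s⁻¹] · [kg·m²·s⁻²·A⁻²] = kg·m²·s⁻³·A⁻²
  (3) [kg·m²·s⁻³·A⁻²] / [s⁻¹] = kg·m²·s⁻²·A⁻²
  (4) [s] / [kg⁻¹·m⁻²·s⁴·A²] = kg·m²·s⁻³·A⁻²
  (5) kg·m²·s⁻³·A⁻²
  (6) [s] / [kg⁻¹·m⁻²·s⁴·A²] = kg·m²·s⁻³·A⁻²
All reduce to kg·m²·s⁻³·A⁻² except (3), which is kg·m²·s⁻²·A⁻².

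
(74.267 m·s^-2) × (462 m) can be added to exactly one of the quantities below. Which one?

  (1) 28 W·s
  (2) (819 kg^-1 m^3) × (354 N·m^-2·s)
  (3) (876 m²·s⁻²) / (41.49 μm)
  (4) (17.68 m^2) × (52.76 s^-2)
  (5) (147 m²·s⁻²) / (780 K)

Reference: [m·s⁻²] · [m] = m²·s⁻².
Each option:
  (1) W·s = J·s⁻¹·s = kg·m²·s⁻²
  (2) [kg⁻¹·m³] · [kg·m⁻¹·s⁻¹] = m²·s⁻¹
  (3) [m²·s⁻²] / [m] = m·s⁻²
  (4) [m²] · [s⁻²] = m²·s⁻²  ← same
  (5) [m²·s⁻²] / [K] = m²·s⁻²·K⁻¹
Only (4) matches m²·s⁻².

(4)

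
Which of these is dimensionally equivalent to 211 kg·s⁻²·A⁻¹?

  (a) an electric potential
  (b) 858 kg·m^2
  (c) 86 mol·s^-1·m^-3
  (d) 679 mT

Reference: kg·s⁻²·A⁻¹.
Each option:
  (a) [electric potential] = kg·m²·s⁻³·A⁻¹
  (b) kg·m²
  (c) mol·m⁻³·s⁻¹ = m⁻³·s⁻¹·mol
  (d) T = Wb·m⁻² = kg·s⁻²·A⁻¹  ← same
Only (d) matches kg·s⁻²·A⁻¹.

(d)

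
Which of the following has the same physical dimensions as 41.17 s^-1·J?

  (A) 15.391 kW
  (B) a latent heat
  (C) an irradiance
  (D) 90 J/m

(A)

Reference: J·s⁻¹ = N·m·s⁻¹ = kg·m²·s⁻³.
Each option:
  (A) W = J·s⁻¹ = kg·m²·s⁻³  ← same
  (B) [latent heat] = m²·s⁻²
  (C) [irradiance] = kg·s⁻³
  (D) J·m⁻¹ = N·m·m⁻¹ = kg·m·s⁻²
Only (A) matches kg·m²·s⁻³.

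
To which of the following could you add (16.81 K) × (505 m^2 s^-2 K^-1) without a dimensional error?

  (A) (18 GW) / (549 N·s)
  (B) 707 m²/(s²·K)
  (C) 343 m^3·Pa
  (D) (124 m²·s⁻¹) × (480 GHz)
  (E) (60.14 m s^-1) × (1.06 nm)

Reference: [K] · [m²·s⁻²·K⁻¹] = m²·s⁻².
Each option:
  (A) [kg·m²·s⁻³] / [kg·m·s⁻¹] = m·s⁻²
  (B) m²·s⁻²·K⁻¹
  (C) Pa·m³ = N·m⁻²·m³ = kg·m²·s⁻²
  (D) [m²·s⁻¹] · [s⁻¹] = m²·s⁻²  ← same
  (E) [m·s⁻¹] · [m] = m²·s⁻¹
Only (D) matches m²·s⁻².

(D)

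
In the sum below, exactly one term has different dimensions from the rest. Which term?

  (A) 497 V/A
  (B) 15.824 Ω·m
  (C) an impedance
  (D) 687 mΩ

(B)

In SI base units:
  (A) V·A⁻¹ = J·C⁻¹·A⁻¹ = kg·m²·s⁻³·A⁻²
  (B) Ω·m = V·A⁻¹·m = kg·m³·s⁻³·A⁻²
  (C) [impedance] = kg·m²·s⁻³·A⁻²
  (D) Ω = V·A⁻¹ = kg·m²·s⁻³·A⁻²
All reduce to kg·m²·s⁻³·A⁻² except (B), which is kg·m³·s⁻³·A⁻².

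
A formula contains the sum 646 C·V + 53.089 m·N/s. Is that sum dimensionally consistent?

No

In SI base units:
  646 C·V:  C·V = s·A·J·C⁻¹ = kg·m²·s⁻²
  53.089 m·N/s:  N·m·s⁻¹ = kg·m·s⁻²·m·s⁻¹ = kg·m²·s⁻³
kg·m²·s⁻² ≠ kg·m²·s⁻³, so they cannot be added.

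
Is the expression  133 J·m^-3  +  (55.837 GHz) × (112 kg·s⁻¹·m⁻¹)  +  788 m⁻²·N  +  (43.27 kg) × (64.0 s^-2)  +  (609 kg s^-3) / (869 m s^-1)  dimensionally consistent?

Reduce each to base SI dimensions:
  133 J·m^-3:  J·m⁻³ = N·m·m⁻³ = kg·m⁻¹·s⁻²
  (55.837 GHz) × (112 kg·s⁻¹·m⁻¹):  [s⁻¹] · [kg·m⁻¹·s⁻¹] = kg·m⁻¹·s⁻²
  788 m⁻²·N:  N·m⁻² = kg·m·s⁻²·m⁻² = kg·m⁻¹·s⁻²
  (43.27 kg) × (64.0 s^-2):  [kg] · [s⁻²] = kg·s⁻²
  (609 kg s^-3) / (869 m s^-1):  [kg·s⁻³] / [m·s⁻¹] = kg·m⁻¹·s⁻²
The terms do not share a single dimension (kg·m⁻¹·s⁻² vs kg·s⁻²).

No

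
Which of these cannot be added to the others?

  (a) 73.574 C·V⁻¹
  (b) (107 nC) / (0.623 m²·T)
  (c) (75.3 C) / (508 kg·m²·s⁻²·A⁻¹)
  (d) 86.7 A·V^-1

(a)

Expand each in SI base units:
  (a) C·V⁻¹ = s·A·(J·C⁻¹)⁻¹ = kg⁻¹·m⁻²·s⁴·A²
  (b) [s·A] / [kg·m²·s⁻²·A⁻¹] = kg⁻¹·m⁻²·s³·A²
  (c) [s·A] / [kg·m²·s⁻²·A⁻¹] = kg⁻¹·m⁻²·s³·A²
  (d) A·V⁻¹ = A·(J·C⁻¹)⁻¹ = kg⁻¹·m⁻²·s³·A²
All reduce to kg⁻¹·m⁻²·s³·A² except (a), which is kg⁻¹·m⁻²·s⁴·A².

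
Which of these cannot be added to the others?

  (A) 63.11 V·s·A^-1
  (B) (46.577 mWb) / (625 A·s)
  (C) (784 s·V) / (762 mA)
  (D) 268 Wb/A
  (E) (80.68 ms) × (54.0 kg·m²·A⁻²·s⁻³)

(B)

In SI base units:
  (A) V·s·A⁻¹ = J·C⁻¹·s·A⁻¹ = kg·m²·s⁻²·A⁻²
  (B) [kg·m²·s⁻²·A⁻¹] / [s·A] = kg·m²·s⁻³·A⁻²
  (C) [kg·m²·s⁻²·A⁻¹] / [A] = kg·m²·s⁻²·A⁻²
  (D) Wb·A⁻¹ = V·s·A⁻¹ = kg·m²·s⁻²·A⁻²
  (E) [s] · [kg·m²·s⁻³·A⁻²] = kg·m²·s⁻²·A⁻²
All reduce to kg·m²·s⁻²·A⁻² except (B), which is kg·m²·s⁻³·A⁻².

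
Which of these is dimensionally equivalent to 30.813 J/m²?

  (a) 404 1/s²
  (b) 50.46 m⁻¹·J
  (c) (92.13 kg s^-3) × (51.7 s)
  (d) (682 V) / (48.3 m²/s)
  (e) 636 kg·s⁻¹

(c)

Reference: J·m⁻² = N·m·m⁻² = kg·s⁻².
Each option:
  (a) s⁻²
  (b) J·m⁻¹ = N·m·m⁻¹ = kg·m·s⁻²
  (c) [kg·s⁻³] · [s] = kg·s⁻²  ← same
  (d) [kg·m²·s⁻³·A⁻¹] / [m²·s⁻¹] = kg·s⁻²·A⁻¹
  (e) kg·s⁻¹
Only (c) matches kg·s⁻².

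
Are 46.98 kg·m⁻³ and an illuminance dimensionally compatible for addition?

No

In SI base units:
  46.98 kg·m⁻³:  kg·m⁻³
  an illuminance:  [illuminance] = m⁻²·cd
kg·m⁻³ ≠ m⁻²·cd, so they cannot be added.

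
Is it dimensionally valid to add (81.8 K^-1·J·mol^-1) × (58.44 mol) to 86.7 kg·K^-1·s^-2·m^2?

Work out the base dimensions of each:
  (81.8 K^-1·J·mol^-1) × (58.44 mol):  [kg·m²·s⁻²·K⁻¹·mol⁻¹] · [mol] = kg·m²·s⁻²·K⁻¹
  86.7 kg·K^-1·s^-2·m^2:  kg·m²·s⁻²·K⁻¹
Both are kg·m²·s⁻²·K⁻¹, so they have the same dimensions and can be added.

Yes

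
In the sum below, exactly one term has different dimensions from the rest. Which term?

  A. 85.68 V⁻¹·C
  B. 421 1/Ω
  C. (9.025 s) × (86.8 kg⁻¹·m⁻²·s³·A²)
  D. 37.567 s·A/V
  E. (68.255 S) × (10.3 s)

B.

In SI base units:
  A. C·V⁻¹ = s·A·(J·C⁻¹)⁻¹ = kg⁻¹·m⁻²·s⁴·A²
  B. Ω⁻¹ = (V·A⁻¹)⁻¹ = kg⁻¹·m⁻²·s³·A²
  C. [s] · [kg⁻¹·m⁻²·s³·A²] = kg⁻¹·m⁻²·s⁴·A²
  D. A·s·V⁻¹ = A·s·(J·C⁻¹)⁻¹ = kg⁻¹·m⁻²·s⁴·A²
  E. [kg⁻¹·m⁻²·s³·A²] · [s] = kg⁻¹·m⁻²·s⁴·A²
All reduce to kg⁻¹·m⁻²·s⁴·A² except B., which is kg⁻¹·m⁻²·s³·A².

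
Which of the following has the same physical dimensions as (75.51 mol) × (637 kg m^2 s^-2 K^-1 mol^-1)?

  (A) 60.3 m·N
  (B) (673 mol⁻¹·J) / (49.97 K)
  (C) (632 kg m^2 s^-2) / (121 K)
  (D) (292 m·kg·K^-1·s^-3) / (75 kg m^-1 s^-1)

(C)

Reference: [mol] · [kg·m²·s⁻²·K⁻¹·mol⁻¹] = kg·m²·s⁻²·K⁻¹.
Each option:
  (A) N·m = kg·m·s⁻²·m = kg·m²·s⁻²
  (B) [kg·m²·s⁻²·mol⁻¹] / [K] = kg·m²·s⁻²·K⁻¹·mol⁻¹
  (C) [kg·m²·s⁻²] / [K] = kg·m²·s⁻²·K⁻¹  ← same
  (D) [kg·m·s⁻³·K⁻¹] / [kg·m⁻¹·s⁻¹] = m²·s⁻²·K⁻¹
Only (C) matches kg·m²·s⁻²·K⁻¹.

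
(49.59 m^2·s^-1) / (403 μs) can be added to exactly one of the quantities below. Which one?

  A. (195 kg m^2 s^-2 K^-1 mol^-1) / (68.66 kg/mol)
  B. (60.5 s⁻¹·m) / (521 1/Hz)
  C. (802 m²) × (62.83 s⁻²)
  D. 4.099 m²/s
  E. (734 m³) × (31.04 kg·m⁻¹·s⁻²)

C.

Reference: [m²·s⁻¹] / [s] = m²·s⁻².
Each option:
  A. [kg·m²·s⁻²·K⁻¹·mol⁻¹] / [kg·mol⁻¹] = m²·s⁻²·K⁻¹
  B. [m·s⁻¹] / [s] = m·s⁻²
  C. [m²] · [s⁻²] = m²·s⁻²  ← same
  D. m²·s⁻¹
  E. [m³] · [kg·m⁻¹·s⁻²] = kg·m²·s⁻²
Only C. matches m²·s⁻².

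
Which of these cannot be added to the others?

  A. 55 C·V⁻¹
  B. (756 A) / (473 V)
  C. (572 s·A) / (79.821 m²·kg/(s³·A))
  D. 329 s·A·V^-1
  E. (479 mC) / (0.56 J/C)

Dimensions:
  A. C·V⁻¹ = s·A·(J·C⁻¹)⁻¹ = kg⁻¹·m⁻²·s⁴·A²
  B. [A] / [kg·m²·s⁻³·A⁻¹] = kg⁻¹·m⁻²·s³·A²
  C. [s·A] / [kg·m²·s⁻³·A⁻¹] = kg⁻¹·m⁻²·s⁴·A²
  D. A·s·V⁻¹ = A·s·(J·C⁻¹)⁻¹ = kg⁻¹·m⁻²·s⁴·A²
  E. [s·A] / [kg·m²·s⁻³·A⁻¹] = kg⁻¹·m⁻²·s⁴·A²
All reduce to kg⁻¹·m⁻²·s⁴·A² except B., which is kg⁻¹·m⁻²·s³·A².

B.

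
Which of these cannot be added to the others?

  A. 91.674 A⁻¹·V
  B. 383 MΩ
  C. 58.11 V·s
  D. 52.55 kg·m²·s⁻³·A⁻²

In SI base units:
  A. V·A⁻¹ = J·C⁻¹·A⁻¹ = kg·m²·s⁻³·A⁻²
  B. Ω = V·A⁻¹ = kg·m²·s⁻³·A⁻²
  C. V·s = J·C⁻¹·s = kg·m²·s⁻²·A⁻¹
  D. kg·m²·s⁻³·A⁻²
All reduce to kg·m²·s⁻³·A⁻² except C., which is kg·m²·s⁻²·A⁻¹.

C.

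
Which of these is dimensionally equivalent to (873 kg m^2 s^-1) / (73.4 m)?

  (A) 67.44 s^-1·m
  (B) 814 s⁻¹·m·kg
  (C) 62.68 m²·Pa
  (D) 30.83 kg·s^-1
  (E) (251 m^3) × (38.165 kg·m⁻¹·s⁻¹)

Reference: [kg·m²·s⁻¹] / [m] = kg·m·s⁻¹.
Each option:
  (A) m·s⁻¹
  (B) kg·m·s⁻¹  ← same
  (C) Pa·m² = N·m⁻²·m² = kg·m·s⁻²
  (D) kg·s⁻¹
  (E) [m³] · [kg·m⁻¹·s⁻¹] = kg·m²·s⁻¹
Only (B) matches kg·m·s⁻¹.

(B)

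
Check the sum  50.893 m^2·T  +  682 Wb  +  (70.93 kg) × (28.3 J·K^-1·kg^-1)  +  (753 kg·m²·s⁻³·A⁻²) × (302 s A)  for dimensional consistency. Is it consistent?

Dimensions:
  50.893 m^2·T:  T·m² = Wb·m⁻²·m² = kg·m²·s⁻²·A⁻¹
  682 Wb:  Wb = V·s = kg·m²·s⁻²·A⁻¹
  (70.93 kg) × (28.3 J·K^-1·kg^-1):  [kg] · [m²·s⁻²·K⁻¹] = kg·m²·s⁻²·K⁻¹
  (753 kg·m²·s⁻³·A⁻²) × (302 s A):  [kg·m²·s⁻³·A⁻²] · [s·A] = kg·m²·s⁻²·A⁻¹
The terms do not share a single dimension (kg·m²·s⁻²·A⁻¹ vs kg·m²·s⁻²·K⁻¹).

No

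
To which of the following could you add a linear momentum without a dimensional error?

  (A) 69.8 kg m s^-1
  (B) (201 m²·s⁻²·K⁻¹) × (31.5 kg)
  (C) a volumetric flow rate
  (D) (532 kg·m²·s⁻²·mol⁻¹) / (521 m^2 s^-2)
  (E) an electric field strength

(A)

Reference: [linear momentum] = kg·m·s⁻¹.
Each option:
  (A) kg·m·s⁻¹  ← same
  (B) [m²·s⁻²·K⁻¹] · [kg] = kg·m²·s⁻²·K⁻¹
  (C) [volumetric flow rate] = m³·s⁻¹
  (D) [kg·m²·s⁻²·mol⁻¹] / [m²·s⁻²] = kg·mol⁻¹
  (E) [electric field strength] = kg·m·s⁻³·A⁻¹
Only (A) matches kg·m·s⁻¹.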